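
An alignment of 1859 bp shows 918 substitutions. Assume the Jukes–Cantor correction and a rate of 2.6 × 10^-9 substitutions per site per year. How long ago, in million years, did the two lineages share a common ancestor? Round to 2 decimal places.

p = 918/1859 ≈ 0.493814.
d = −(3/4) ln(1 − 4p/3) = −0.75 ln(1 − 0.658419) = −0.75 ln(0.341581)
  = −0.75 × (-1.074170) = 0.805628 substitutions/site.
Under a molecular clock d = 2μt, so t = d/(2μ) = 0.805628 / (2 × 2.6 × 10^-9) = 154.93 million years.

154.93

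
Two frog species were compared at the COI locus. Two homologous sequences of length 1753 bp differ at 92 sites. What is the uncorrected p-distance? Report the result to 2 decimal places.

p = 92/1753 = 0.052481… ≈ 0.05 (to 2 d.p.).

0.05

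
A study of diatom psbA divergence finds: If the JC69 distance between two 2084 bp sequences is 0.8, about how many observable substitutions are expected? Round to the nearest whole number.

1025

Invert JC69: p = (3/4)(1 − e^(−4d/3)) = 0.75 × (1 − e^(-1.066667)) = 0.75 × (1 − 0.344154) = 0.491885.
Expected differing sites = pL ≈ 0.491885 × 2084 = 1025.08834 ≈ 1025.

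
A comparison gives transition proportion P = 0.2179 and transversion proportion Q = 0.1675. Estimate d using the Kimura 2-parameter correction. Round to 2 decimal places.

Under the Kimura two-parameter model, d = −½ ln(1 − 2P − Q) − ¼ ln(1 − 2Q).
1 − 2P − Q = 0.3967, giving −½ ln(0.3967) = 0.462287.
1 − 2Q = 0.665, giving −¼ ln(0.665) = 0.101992.
d = 0.462287 + 0.101992 = 0.564279.

0.56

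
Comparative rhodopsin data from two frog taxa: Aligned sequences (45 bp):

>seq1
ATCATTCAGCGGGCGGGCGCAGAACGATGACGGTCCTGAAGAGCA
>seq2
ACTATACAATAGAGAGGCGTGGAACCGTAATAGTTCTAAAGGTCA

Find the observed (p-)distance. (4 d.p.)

The sequences differ at 20 of 45 positions.
p = 20/45 = 0.444444… ≈ 0.4444 (to 4 d.p.).

0.4444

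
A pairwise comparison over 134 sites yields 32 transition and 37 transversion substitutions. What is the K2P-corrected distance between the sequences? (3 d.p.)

P = 32/134 ≈ 0.238806 and Q = 37/134 ≈ 0.276119.
Under the Kimura two-parameter model, d = −½ ln(1 − 2P − Q) − ¼ ln(1 − 2Q).
1 − 2P − Q = 0.246269, giving −½ ln(0.246269) = 0.700665.
1 − 2Q = 0.447762, giving −¼ ln(0.447762) = 0.200873.
d = 0.700665 + 0.200873 = 0.901538.

0.902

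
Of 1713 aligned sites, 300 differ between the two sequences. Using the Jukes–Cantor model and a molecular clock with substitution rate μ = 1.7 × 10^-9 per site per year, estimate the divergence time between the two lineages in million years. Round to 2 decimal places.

p = 300/1713 ≈ 0.175131.
d = −(3/4) ln(1 − 4p/3) = −0.75 ln(1 − 0.233508) = −0.75 ln(0.766492)
  = −0.75 × (-0.265931) = 0.199448 substitutions/site.
Under a molecular clock d = 2μt, so t = d/(2μ) = 0.199448 / (2 × 1.7 × 10^-9) = 58.66 million years.

58.66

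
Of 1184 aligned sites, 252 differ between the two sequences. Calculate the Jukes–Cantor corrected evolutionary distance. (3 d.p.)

0.250

p = 252/1184 ≈ 0.212838.
d = −(3/4) ln(1 − 4p/3) = −0.75 ln(1 − 0.283784) = −0.75 ln(0.716216)
  = −0.75 × (-0.333773) = 0.250330 substitutions/site.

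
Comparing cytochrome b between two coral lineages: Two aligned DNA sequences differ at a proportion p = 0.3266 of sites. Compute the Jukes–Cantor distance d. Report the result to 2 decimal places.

0.43

d = −(3/4) ln(1 − 4p/3) = −0.75 ln(1 − 0.435467) = −0.75 ln(0.564533)
  = −0.75 × (-0.571756) = 0.428817 substitutions/site.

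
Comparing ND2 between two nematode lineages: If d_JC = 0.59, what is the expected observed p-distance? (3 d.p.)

p = (3/4)(1 − e^(−4d/3)) = 0.75 × (1 − e^(-0.786667)) = 0.75 × (1 − 0.455360) = 0.408480.

0.408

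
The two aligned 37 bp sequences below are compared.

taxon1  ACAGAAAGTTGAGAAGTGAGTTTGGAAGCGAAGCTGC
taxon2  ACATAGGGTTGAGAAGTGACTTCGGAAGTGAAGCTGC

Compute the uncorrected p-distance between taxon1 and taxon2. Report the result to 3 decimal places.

0.162

The sequences differ at 6 of 37 positions (sites 4, 6, 7, 20, 23, 29).
p = 6/37 = 0.162162… ≈ 0.162 (to 3 d.p.).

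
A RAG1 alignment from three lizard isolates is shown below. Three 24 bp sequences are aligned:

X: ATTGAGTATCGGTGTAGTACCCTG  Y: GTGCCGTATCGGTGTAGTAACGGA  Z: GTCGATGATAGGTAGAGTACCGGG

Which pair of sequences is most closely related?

X and Y

X–Y: 8/24 differ, p = 0.333, d = 0.441.
X–Z: 9/24 differ, p = 0.375, d = 0.520.
Y–Z: 10/24 differ, p = 0.417, d = 0.608.
The smallest distance is between X and Y.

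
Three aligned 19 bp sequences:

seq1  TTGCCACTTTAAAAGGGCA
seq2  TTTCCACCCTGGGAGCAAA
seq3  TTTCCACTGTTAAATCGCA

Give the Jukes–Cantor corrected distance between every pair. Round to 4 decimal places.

d(seq1,seq2) = 0.7489, d(seq1,seq3) = 0.3241, d(seq2,seq3) = 0.6181

seq1–seq2: 9/19 sites differ → p ≈ 0.473684, d = −0.75 ln(1 − 0.631579) = 0.748897 ≈ 0.7489.
seq1–seq3: 5/19 sites differ → p ≈ 0.263158, d = −0.75 ln(1 − 0.350877) = 0.324100 ≈ 0.3241.
seq2–seq3: 8/19 sites differ → p ≈ 0.421053, d = −0.75 ln(1 − 0.561404) = 0.618132 ≈ 0.6181.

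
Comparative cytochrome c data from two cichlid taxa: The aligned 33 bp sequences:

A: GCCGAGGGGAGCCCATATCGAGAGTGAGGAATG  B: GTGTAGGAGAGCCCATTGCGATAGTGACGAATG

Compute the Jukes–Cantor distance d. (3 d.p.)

0.293

The sequences differ at 8 of 33 sites (2, 3, 4, 8, 17, 18, 22, 28), so p = 8/33 ≈ 0.242424.
d = −(3/4) ln(1 − 4p/3) = −0.75 ln(1 − 0.323232) = −0.75 ln(0.676768)
  = −0.75 × (-0.390427) = 0.292820 substitutions/site.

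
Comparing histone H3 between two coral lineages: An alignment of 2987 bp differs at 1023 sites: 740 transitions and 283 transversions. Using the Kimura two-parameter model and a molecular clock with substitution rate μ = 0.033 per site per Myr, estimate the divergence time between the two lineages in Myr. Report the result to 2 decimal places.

7.55

P = 740/2987 ≈ 0.24774 and Q = 283/2987 ≈ 0.094744.
Under the Kimura two-parameter model, d = −½ ln(1 − 2P − Q) − ¼ ln(1 − 2Q).
1 − 2P − Q = 0.409776, giving −½ ln(0.409776) = 0.446072.
1 − 2Q = 0.810512, giving −¼ ln(0.810512) = 0.052522.
d = 0.446072 + 0.052522 = 0.498594.
Under a molecular clock d = 2μt, so t = d/(2μ) = 0.498594 / (2 × 0.033) = 7.55 Myr.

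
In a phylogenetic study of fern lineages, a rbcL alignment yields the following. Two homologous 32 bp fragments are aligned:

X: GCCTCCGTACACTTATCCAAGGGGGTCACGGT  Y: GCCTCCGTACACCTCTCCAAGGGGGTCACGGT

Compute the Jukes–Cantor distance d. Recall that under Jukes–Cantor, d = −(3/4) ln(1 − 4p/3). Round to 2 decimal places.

0.07

The sequences differ at 2 of 32 sites (13, 15), so p = 2/32 = 0.0625.
d = −(3/4) ln(1 − 4p/3) = −0.75 ln(1 − 0.083333) = −0.75 ln(0.916667)
  = −0.75 × (-0.087011) = 0.065258 substitutions/site.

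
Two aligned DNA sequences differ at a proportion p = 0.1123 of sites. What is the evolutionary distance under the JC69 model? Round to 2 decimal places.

d = −(3/4) ln(1 − 4p/3) = −0.75 ln(1 − 0.149733) = −0.75 ln(0.850267)
  = −0.75 × (-0.162205) = 0.121654 substitutions/site.

0.12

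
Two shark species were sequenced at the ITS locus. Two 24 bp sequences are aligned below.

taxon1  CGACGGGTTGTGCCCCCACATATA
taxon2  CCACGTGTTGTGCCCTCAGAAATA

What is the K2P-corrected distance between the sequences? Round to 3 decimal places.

Of 24 sites, 1 differences are transitions and 4 are transversions, so P = 1/24 ≈ 0.041667 and Q = 4/24 ≈ 0.166667.
Under the Kimura two-parameter model, d = −½ ln(1 − 2P − Q) − ¼ ln(1 − 2Q).
1 − 2P − Q = 0.749999, giving −½ ln(0.749999) = 0.143842.
1 − 2Q = 0.666666, giving −¼ ln(0.666666) = 0.101367.
d = 0.143842 + 0.101367 = 0.245209.

0.245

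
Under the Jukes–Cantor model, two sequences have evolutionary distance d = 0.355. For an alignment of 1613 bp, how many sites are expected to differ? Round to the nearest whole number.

Invert JC69: p = (3/4)(1 − e^(−4d/3)) = 0.75 × (1 − e^(-0.473333)) = 0.75 × (1 − 0.622923) = 0.282808.
Expected differing sites = pL ≈ 0.282808 × 1613 = 456.169304 ≈ 456.

456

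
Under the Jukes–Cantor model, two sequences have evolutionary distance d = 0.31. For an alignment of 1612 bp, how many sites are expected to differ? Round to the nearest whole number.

409

Invert JC69: p = (3/4)(1 − e^(−4d/3)) = 0.75 × (1 − e^(-0.413333)) = 0.75 × (1 − 0.661442) = 0.253919.
Expected differing sites = pL ≈ 0.253919 × 1612 = 409.317428 ≈ 409.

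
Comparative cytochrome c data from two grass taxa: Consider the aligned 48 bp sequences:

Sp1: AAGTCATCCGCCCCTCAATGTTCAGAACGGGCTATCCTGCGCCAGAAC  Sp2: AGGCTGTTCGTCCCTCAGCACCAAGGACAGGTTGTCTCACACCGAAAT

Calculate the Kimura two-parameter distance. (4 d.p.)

Of 48 sites, 22 differences are transitions and 1 are transversions, so P = 22/48 ≈ 0.458333 and Q = 1/48 ≈ 0.020833.
Under the Kimura two-parameter model, d = −½ ln(1 − 2P − Q) − ¼ ln(1 − 2Q).
1 − 2P − Q = 0.062501, giving −½ ln(0.062501) = 1.386286.
1 − 2Q = 0.958334, giving −¼ ln(0.958334) = 0.010640.
d = 1.386286 + 0.010640 = 1.396926.

1.3969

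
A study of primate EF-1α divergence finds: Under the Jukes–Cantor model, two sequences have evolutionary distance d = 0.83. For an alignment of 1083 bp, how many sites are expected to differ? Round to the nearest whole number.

544

Invert JC69: p = (3/4)(1 − e^(−4d/3)) = 0.75 × (1 − e^(-1.106667)) = 0.75 × (1 − 0.330659) = 0.502006.
Expected differing sites = pL ≈ 0.502006 × 1083 = 543.672498 ≈ 544.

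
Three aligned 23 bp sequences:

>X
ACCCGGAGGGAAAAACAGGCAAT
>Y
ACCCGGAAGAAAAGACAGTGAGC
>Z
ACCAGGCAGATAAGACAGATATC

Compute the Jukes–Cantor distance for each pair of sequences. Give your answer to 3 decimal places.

X–Y: 7/23 sites differ → p ≈ 0.304348, d = −0.75 ln(1 − 0.405797) = 0.390401 ≈ 0.390.
X–Z: 10/23 sites differ → p ≈ 0.434783, d = −0.75 ln(1 − 0.579711) = 0.650110 ≈ 0.650.
Y–Z: 6/23 sites differ → p ≈ 0.26087, d = −0.75 ln(1 − 0.347827) = 0.320584 ≈ 0.321.

d(X,Y) = 0.390, d(X,Z) = 0.650, d(Y,Z) = 0.321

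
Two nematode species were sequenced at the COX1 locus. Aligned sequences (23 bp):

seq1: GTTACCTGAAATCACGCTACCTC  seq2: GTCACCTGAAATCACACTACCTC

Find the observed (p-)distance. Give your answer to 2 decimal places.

The sequences differ at 2 of 23 positions (sites 3, 16).
p = 2/23 = 0.086956… ≈ 0.09 (to 2 d.p.).

0.09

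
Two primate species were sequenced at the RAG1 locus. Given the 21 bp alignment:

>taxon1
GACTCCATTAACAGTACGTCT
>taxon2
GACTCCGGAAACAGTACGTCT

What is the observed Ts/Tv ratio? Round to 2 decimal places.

Transitions are A↔G and C↔T; transversions are all other mismatches.
Transitions: 1. Transversions: 2.
R = 1/2 = 0.50.

0.50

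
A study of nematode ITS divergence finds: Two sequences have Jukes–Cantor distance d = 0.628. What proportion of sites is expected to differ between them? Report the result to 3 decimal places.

0.425

p = (3/4)(1 − e^(−4d/3)) = 0.75 × (1 − e^(-0.837333)) = 0.75 × (1 − 0.432863) = 0.425353.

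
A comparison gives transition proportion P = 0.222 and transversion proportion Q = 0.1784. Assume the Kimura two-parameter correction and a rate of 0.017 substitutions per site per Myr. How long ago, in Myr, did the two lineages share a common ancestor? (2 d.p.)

Under the Kimura two-parameter model, d = −½ ln(1 − 2P − Q) − ¼ ln(1 − 2Q).
1 − 2P − Q = 0.3776, giving −½ ln(0.3776) = 0.486960.
1 − 2Q = 0.6432, giving −¼ ln(0.6432) = 0.110325.
d = 0.486960 + 0.110325 = 0.597285.
Under a molecular clock d = 2μt, so t = d/(2μ) = 0.597285 / (2 × 0.017) = 17.57 Myr.

17.57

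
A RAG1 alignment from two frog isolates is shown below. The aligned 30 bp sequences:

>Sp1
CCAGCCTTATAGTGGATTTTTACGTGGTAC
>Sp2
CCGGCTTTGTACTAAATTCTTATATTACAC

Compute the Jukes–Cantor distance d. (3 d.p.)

0.572

The sequences differ at 12 of 30 sites, so p = 12/30 = 0.4.
d = −(3/4) ln(1 − 4p/3) = −0.75 ln(1 − 0.533333) = −0.75 ln(0.466667)
  = −0.75 × (-0.762139) = 0.571604 substitutions/site.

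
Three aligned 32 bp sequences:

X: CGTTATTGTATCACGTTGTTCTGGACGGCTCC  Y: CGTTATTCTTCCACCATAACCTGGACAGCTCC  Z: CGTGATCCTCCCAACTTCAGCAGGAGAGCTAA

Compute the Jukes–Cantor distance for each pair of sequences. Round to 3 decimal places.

d(X,Y) = 0.353, d(X,Z) = 0.736, d(Y,Z) = 0.460

X–Y: 9/32 sites differ → p = 0.28125, d = −0.75 ln(1 − 0.375) = 0.352503 ≈ 0.353.
X–Z: 15/32 sites differ → p = 0.46875, d = −0.75 ln(1 − 0.625) = 0.735622 ≈ 0.736.
Y–Z: 11/32 sites differ → p = 0.34375, d = −0.75 ln(1 − 0.458333) = 0.459828 ≈ 0.460.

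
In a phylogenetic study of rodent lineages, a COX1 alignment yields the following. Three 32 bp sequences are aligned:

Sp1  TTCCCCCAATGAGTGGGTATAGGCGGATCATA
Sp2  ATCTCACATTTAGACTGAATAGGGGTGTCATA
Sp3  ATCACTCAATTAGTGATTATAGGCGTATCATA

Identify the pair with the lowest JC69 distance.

Sp1–Sp2: 12/32 differ, p = 0.375, d = 0.520.
Sp1–Sp3: 7/32 differ, p = 0.219, d = 0.259.
Sp2–Sp3: 10/32 differ, p = 0.313, d = 0.404.
The smallest distance is between Sp1 and Sp3.

Sp1 and Sp3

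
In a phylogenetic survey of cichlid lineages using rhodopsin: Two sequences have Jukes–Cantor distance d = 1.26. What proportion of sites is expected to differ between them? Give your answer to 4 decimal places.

p = (3/4)(1 − e^(−4d/3)) = 0.75 × (1 − e^(-1.68)) = 0.75 × (1 − 0.186374) = 0.610220.

0.6102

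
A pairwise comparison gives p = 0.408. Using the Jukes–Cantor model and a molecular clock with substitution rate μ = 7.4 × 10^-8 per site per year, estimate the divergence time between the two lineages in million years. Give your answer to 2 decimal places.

d = −(3/4) ln(1 − 4p/3) = −0.75 ln(1 − 0.544) = −0.75 ln(0.456)
  = −0.75 × (-0.785262) = 0.588947 substitutions/site.
Under a molecular clock d = 2μt, so t = d/(2μ) = 0.588947 / (2 × 7.4 × 10^-8) = 3.98 million years.

3.98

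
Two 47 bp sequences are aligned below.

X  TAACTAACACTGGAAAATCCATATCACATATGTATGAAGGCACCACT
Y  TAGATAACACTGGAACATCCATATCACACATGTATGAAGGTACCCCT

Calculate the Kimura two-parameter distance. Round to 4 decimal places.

0.1404

Of 47 sites, 3 differences are transitions and 3 are transversions, so P = 3/47 ≈ 0.06383 and Q = 3/47 ≈ 0.06383.
Under the Kimura two-parameter model, d = −½ ln(1 − 2P − Q) − ¼ ln(1 − 2Q).
1 − 2P − Q = 0.80851, giving −½ ln(0.80851) = 0.106281.
1 − 2Q = 0.87234, giving −¼ ln(0.87234) = 0.034144.
d = 0.106281 + 0.034144 = 0.140425.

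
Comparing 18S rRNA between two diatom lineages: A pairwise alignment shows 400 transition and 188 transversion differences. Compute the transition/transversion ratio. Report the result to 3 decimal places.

2.128

R = 400/188 = 2.127659… ≈ 2.128 (to 3 d.p.).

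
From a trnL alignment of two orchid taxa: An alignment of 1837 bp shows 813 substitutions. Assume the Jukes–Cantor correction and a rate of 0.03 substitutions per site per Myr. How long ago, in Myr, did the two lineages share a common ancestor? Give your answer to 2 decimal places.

11.15

p = 813/1837 ≈ 0.442569.
d = −(3/4) ln(1 − 4p/3) = −0.75 ln(1 − 0.590092) = −0.75 ln(0.409908)
  = −0.75 × (-0.891823) = 0.668867 substitutions/site.
Under a molecular clock d = 2μt, so t = d/(2μ) = 0.668867 / (2 × 0.03) = 11.15 Myr.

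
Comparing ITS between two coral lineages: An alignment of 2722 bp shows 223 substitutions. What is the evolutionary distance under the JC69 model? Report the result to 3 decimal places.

0.087

p = 223/2722 ≈ 0.081925.
d = −(3/4) ln(1 − 4p/3) = −0.75 ln(1 − 0.109233) = −0.75 ln(0.890767)
  = −0.75 × (-0.115672) = 0.086754 substitutions/site.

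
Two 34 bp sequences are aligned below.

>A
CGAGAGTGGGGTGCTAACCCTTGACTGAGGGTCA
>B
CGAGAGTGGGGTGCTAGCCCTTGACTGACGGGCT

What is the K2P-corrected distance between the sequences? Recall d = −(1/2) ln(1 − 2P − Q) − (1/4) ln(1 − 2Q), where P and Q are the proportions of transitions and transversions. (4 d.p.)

0.1281

Of 34 sites, 1 differences are transitions and 3 are transversions, so P = 1/34 ≈ 0.029412 and Q = 3/34 ≈ 0.088235.
Under the Kimura two-parameter model, d = −½ ln(1 − 2P − Q) − ¼ ln(1 − 2Q).
1 − 2P − Q = 0.852941, giving −½ ln(0.852941) = 0.079532.
1 − 2Q = 0.82353, giving −¼ ln(0.82353) = 0.048539.
d = 0.079532 + 0.048539 = 0.128071.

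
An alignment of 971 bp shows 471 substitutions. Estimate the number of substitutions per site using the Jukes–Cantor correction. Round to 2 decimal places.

p = 471/971 ≈ 0.485067.
d = −(3/4) ln(1 − 4p/3) = −0.75 ln(1 − 0.646756) = −0.75 ln(0.353244)
  = −0.75 × (-1.040596) = 0.780447 substitutions/site.

0.78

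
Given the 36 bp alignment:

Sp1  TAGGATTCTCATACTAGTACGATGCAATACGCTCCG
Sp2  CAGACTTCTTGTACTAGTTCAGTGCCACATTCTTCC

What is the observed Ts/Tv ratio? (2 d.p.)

Transitions are A↔G and C↔T; transversions are all other mismatches.
Transitions: 9. Transversions: 5.
R = 9/5 = 1.80.

1.80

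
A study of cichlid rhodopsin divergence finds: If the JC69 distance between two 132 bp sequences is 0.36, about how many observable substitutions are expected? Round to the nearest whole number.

Invert JC69: p = (3/4)(1 − e^(−4d/3)) = 0.75 × (1 − e^(-0.48)) = 0.75 × (1 − 0.618783) = 0.285913.
Expected differing sites = pL ≈ 0.285913 × 132 = 37.740516 ≈ 38.

38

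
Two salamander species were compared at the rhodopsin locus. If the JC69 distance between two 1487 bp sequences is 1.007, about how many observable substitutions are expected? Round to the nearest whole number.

Invert JC69: p = (3/4)(1 − e^(−4d/3)) = 0.75 × (1 − e^(-1.342667)) = 0.75 × (1 − 0.261148) = 0.554139.
Expected differing sites = pL ≈ 0.554139 × 1487 = 824.004693 ≈ 824.

824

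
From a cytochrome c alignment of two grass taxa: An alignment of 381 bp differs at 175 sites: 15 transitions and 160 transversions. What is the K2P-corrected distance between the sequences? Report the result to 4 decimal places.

0.8032

P = 15/381 ≈ 0.03937 and Q = 160/381 ≈ 0.419948.
Under the Kimura two-parameter model, d = −½ ln(1 − 2P − Q) − ¼ ln(1 − 2Q).
1 − 2P − Q = 0.501312, giving −½ ln(0.501312) = 0.345263.
1 − 2Q = 0.160104, giving −¼ ln(0.160104) = 0.457983.
d = 0.345263 + 0.457983 = 0.803246.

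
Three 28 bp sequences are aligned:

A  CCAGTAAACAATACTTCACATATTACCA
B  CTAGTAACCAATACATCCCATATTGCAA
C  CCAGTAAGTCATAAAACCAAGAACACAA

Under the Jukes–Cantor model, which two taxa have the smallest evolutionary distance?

A and B

A–B: 6/28 differ, p = 0.214, d = 0.252.
A–C: 12/28 differ, p = 0.429, d = 0.635.
B–C: 11/28 differ, p = 0.393, d = 0.556.
The smallest distance is between A and B.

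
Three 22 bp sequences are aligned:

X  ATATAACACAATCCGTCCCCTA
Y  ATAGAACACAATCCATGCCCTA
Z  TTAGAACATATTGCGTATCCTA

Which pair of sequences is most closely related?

X and Y

X–Y: 3/22 differ, p = 0.136, d = 0.151.
X–Z: 7/22 differ, p = 0.318, d = 0.414.
Y–Z: 7/22 differ, p = 0.318, d = 0.414.
The smallest distance is between X and Y.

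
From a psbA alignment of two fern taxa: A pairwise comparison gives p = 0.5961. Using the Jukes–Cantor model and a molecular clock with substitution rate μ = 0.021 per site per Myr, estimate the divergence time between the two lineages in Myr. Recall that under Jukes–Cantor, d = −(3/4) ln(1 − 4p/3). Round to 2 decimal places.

d = −(3/4) ln(1 − 4p/3) = −0.75 ln(1 − 0.7948) = −0.75 ln(0.2052)
  = −0.75 × (-1.583770) = 1.187828 substitutions/site.
Under a molecular clock d = 2μt, so t = d/(2μ) = 1.187828 / (2 × 0.021) = 28.28 Myr.

28.28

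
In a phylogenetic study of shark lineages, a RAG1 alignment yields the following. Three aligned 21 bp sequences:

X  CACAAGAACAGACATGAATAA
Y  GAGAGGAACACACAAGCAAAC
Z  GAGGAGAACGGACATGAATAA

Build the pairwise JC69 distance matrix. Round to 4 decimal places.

X–Y: 8/21 sites differ → p ≈ 0.380952, d = −0.75 ln(1 − 0.507936) = 0.531860 ≈ 0.5319.
X–Z: 4/21 sites differ → p ≈ 0.190476, d = −0.75 ln(1 − 0.253968) = 0.219740 ≈ 0.2197.
Y–Z: 8/21 sites differ → p ≈ 0.380952, d = −0.75 ln(1 − 0.507936) = 0.531860 ≈ 0.5319.

d(X,Y) = 0.5319, d(X,Z) = 0.2197, d(Y,Z) = 0.5319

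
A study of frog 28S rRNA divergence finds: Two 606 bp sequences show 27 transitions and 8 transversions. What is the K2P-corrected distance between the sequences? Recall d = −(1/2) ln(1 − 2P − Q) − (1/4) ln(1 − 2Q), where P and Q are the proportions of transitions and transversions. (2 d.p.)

P = 27/606 ≈ 0.044554 and Q = 8/606 ≈ 0.013201.
Under the Kimura two-parameter model, d = −½ ln(1 − 2P − Q) − ¼ ln(1 − 2Q).
1 − 2P − Q = 0.897691, giving −½ ln(0.897691) = 0.053965.
1 − 2Q = 0.973598, giving −¼ ln(0.973598) = 0.006689.
d = 0.053965 + 0.006689 = 0.060654.

0.06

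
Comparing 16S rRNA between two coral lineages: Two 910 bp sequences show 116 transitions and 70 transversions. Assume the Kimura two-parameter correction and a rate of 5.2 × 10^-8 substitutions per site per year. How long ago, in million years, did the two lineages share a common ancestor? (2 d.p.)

P = 116/910 ≈ 0.127473 and Q = 70/910 ≈ 0.076923.
Under the Kimura two-parameter model, d = −½ ln(1 − 2P − Q) − ¼ ln(1 − 2Q).
1 − 2P − Q = 0.668131, giving −½ ln(0.668131) = 0.201636.
1 − 2Q = 0.846154, giving −¼ ln(0.846154) = 0.041763.
d = 0.201636 + 0.041763 = 0.243399.
Under a molecular clock d = 2μt, so t = d/(2μ) = 0.243399 / (2 × 5.2 × 10^-8) = 2.34 million years.

2.34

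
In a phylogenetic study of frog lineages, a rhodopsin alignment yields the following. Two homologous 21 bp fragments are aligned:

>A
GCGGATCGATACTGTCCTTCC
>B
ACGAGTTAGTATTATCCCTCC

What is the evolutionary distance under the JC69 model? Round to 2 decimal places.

The sequences differ at 9 of 21 sites (1, 4, 5, 7, 8, 9, 12, 14, 18), so p = 9/21 ≈ 0.428571.
d = −(3/4) ln(1 − 4p/3) = −0.75 ln(1 − 0.571428) = −0.75 ln(0.428572)
  = −0.75 × (-0.847297) = 0.635473 substitutions/site.

0.64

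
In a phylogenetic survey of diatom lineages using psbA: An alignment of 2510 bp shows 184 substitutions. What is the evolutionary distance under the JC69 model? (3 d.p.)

0.077

p = 184/2510 ≈ 0.073307.
d = −(3/4) ln(1 − 4p/3) = −0.75 ln(1 − 0.097743) = −0.75 ln(0.902257)
  = −0.75 × (-0.102856) = 0.077142 substitutions/site.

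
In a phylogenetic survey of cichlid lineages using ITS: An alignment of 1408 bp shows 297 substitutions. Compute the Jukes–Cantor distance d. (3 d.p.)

0.248

p = 297/1408 ≈ 0.210938.
d = −(3/4) ln(1 − 4p/3) = −0.75 ln(1 − 0.281251) = −0.75 ln(0.718749)
  = −0.75 × (-0.330243) = 0.247682 substitutions/site.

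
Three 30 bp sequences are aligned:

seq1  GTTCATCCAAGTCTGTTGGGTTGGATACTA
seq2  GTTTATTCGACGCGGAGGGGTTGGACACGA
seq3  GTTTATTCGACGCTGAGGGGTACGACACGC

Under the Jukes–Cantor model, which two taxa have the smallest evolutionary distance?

seq2 and seq3

seq1–seq2: 10/30 differ, p = 0.333, d = 0.441.
seq1–seq3: 12/30 differ, p = 0.400, d = 0.572.
seq2–seq3: 4/30 differ, p = 0.133, d = 0.147.
The smallest distance is between seq2 and seq3.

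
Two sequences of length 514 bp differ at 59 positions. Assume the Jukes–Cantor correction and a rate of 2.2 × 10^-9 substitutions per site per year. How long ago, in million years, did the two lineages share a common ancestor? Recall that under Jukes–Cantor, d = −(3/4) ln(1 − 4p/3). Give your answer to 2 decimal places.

28.31

p = 59/514 ≈ 0.114786.
d = −(3/4) ln(1 − 4p/3) = −0.75 ln(1 − 0.153048) = −0.75 ln(0.846952)
  = −0.75 × (-0.166111) = 0.124583 substitutions/site.
Under a molecular clock d = 2μt, so t = d/(2μ) = 0.124583 / (2 × 2.2 × 10^-9) = 28.31 million years.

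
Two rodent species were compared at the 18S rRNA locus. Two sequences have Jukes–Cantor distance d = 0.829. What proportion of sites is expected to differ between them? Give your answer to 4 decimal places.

0.5017

p = (3/4)(1 − e^(−4d/3)) = 0.75 × (1 − e^(-1.105333)) = 0.75 × (1 − 0.331101) = 0.501674.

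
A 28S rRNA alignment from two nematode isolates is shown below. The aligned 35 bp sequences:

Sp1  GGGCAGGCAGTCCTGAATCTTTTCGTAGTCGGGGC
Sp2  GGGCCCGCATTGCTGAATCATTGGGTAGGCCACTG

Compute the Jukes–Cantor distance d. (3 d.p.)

0.513

The sequences differ at 13 of 35 sites, so p = 13/35 ≈ 0.371429.
d = −(3/4) ln(1 − 4p/3) = −0.75 ln(1 − 0.495239) = −0.75 ln(0.504761)
  = −0.75 × (-0.683670) = 0.512753 substitutions/site.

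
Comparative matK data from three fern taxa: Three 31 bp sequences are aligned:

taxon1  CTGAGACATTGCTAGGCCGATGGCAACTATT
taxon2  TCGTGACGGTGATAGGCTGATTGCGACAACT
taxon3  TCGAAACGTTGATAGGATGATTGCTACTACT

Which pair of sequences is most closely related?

taxon2 and taxon3

taxon1–taxon2: 11/31 differ, p = 0.355, d = 0.481.
taxon1–taxon3: 10/31 differ, p = 0.323, d = 0.422.
taxon2–taxon3: 6/31 differ, p = 0.194, d = 0.224.
The smallest distance is between taxon2 and taxon3.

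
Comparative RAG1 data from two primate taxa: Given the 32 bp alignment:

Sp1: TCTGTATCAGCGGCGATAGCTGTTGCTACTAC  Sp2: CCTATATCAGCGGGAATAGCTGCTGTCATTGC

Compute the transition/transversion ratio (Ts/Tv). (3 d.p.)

Transitions are A↔G and C↔T; transversions are all other mismatches.
Transitions: 8. Transversions: 1.
R = 8/1 = 8.000.

8.000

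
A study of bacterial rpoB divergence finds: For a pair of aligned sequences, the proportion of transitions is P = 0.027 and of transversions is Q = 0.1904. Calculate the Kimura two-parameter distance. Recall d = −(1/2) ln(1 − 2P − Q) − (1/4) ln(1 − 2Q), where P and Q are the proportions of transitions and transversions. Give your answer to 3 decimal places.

Under the Kimura two-parameter model, d = −½ ln(1 − 2P − Q) − ¼ ln(1 − 2Q).
1 − 2P − Q = 0.7556, giving −½ ln(0.7556) = 0.140122.
1 − 2Q = 0.6192, giving −¼ ln(0.6192) = 0.119832.
d = 0.140122 + 0.119832 = 0.259954.

0.260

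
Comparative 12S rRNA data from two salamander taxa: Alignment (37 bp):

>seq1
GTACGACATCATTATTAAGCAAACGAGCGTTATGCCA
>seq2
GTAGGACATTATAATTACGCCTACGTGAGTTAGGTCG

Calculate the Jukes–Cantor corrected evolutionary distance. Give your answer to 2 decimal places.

The sequences differ at 11 of 37 sites, so p = 11/37 ≈ 0.297297.
d = −(3/4) ln(1 − 4p/3) = −0.75 ln(1 − 0.396396) = −0.75 ln(0.603604)
  = −0.75 × (-0.504837) = 0.378628 substitutions/site.

0.38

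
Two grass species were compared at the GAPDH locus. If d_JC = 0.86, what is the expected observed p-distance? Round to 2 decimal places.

p = (3/4)(1 − e^(−4d/3)) = 0.75 × (1 − e^(-1.146667)) = 0.75 × (1 − 0.317694) = 0.511730.

0.51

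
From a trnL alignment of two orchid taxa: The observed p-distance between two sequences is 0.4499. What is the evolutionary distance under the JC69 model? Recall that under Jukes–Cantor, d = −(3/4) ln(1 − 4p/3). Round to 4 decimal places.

0.6870

d = −(3/4) ln(1 − 4p/3) = −0.75 ln(1 − 0.599867) = −0.75 ln(0.400133)
  = −0.75 × (-0.915958) = 0.686969 substitutions/site.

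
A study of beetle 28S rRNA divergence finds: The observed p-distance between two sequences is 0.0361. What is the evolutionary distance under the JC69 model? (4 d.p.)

0.0370

d = −(3/4) ln(1 − 4p/3) = −0.75 ln(1 − 0.048133) = −0.75 ln(0.951867)
  = −0.75 × (-0.049330) = 0.036998 substitutions/site.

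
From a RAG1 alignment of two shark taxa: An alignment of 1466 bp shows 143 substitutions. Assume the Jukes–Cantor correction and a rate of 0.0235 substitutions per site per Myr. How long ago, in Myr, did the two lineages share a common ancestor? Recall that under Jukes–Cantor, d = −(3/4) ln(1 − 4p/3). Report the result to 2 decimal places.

p = 143/1466 ≈ 0.097544.
d = −(3/4) ln(1 − 4p/3) = −0.75 ln(1 − 0.130059) = −0.75 ln(0.869941)
  = −0.75 × (-0.139330) = 0.104498 substitutions/site.
Under a molecular clock d = 2μt, so t = d/(2μ) = 0.104498 / (2 × 0.0235) = 2.22 Myr.

2.22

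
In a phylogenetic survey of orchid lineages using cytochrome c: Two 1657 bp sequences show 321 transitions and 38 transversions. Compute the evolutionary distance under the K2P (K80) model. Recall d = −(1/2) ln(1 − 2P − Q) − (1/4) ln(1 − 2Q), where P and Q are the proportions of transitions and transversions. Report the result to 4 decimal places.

0.2759

P = 321/1657 ≈ 0.193724 and Q = 38/1657 ≈ 0.022933.
Under the Kimura two-parameter model, d = −½ ln(1 − 2P − Q) − ¼ ln(1 − 2Q).
1 − 2P − Q = 0.589619, giving −½ ln(0.589619) = 0.264139.
1 − 2Q = 0.954134, giving −¼ ln(0.954134) = 0.011738.
d = 0.264139 + 0.011738 = 0.275877.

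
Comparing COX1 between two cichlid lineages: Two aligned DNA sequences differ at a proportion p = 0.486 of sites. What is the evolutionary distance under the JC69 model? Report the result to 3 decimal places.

0.783

d = −(3/4) ln(1 − 4p/3) = −0.75 ln(1 − 0.648) = −0.75 ln(0.352)
  = −0.75 × (-1.044124) = 0.783093 substitutions/site.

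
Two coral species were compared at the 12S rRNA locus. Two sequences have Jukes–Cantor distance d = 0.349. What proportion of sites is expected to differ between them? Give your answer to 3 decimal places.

p = (3/4)(1 − e^(−4d/3)) = 0.75 × (1 − e^(-0.465333)) = 0.75 × (1 − 0.627926) = 0.279056.

0.279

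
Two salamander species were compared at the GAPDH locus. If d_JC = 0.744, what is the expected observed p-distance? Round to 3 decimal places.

0.472

p = (3/4)(1 − e^(−4d/3)) = 0.75 × (1 − e^(-0.992)) = 0.75 × (1 − 0.370834) = 0.471875.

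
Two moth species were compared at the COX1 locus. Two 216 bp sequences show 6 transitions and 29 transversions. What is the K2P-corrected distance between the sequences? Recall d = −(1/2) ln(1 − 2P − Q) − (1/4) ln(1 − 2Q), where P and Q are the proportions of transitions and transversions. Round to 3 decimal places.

P = 6/216 ≈ 0.027778 and Q = 29/216 ≈ 0.134259.
Under the Kimura two-parameter model, d = −½ ln(1 − 2P − Q) − ¼ ln(1 − 2Q).
1 − 2P − Q = 0.810185, giving −½ ln(0.810185) = 0.105246.
1 − 2Q = 0.731482, giving −¼ ln(0.731482) = 0.078171.
d = 0.105246 + 0.078171 = 0.183417.

0.183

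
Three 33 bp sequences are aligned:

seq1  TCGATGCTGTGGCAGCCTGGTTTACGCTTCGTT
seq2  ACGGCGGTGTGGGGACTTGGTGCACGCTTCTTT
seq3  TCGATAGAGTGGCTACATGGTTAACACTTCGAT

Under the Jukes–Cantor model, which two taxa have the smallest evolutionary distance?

seq1–seq2: 11/33 differ, p = 0.333, d = 0.441.
seq1–seq3: 9/33 differ, p = 0.273, d = 0.339.
seq2–seq3: 13/33 differ, p = 0.394, d = 0.559.
The smallest distance is between seq1 and seq3.

seq1 and seq3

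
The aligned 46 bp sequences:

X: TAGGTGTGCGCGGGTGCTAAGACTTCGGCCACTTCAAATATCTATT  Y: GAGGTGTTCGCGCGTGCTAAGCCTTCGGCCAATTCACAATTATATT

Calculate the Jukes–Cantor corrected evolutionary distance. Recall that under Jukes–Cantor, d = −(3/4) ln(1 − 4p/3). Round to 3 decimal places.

0.227

The sequences differ at 9 of 46 sites (1, 8, 13, 22, 32, 37, 39, 40, 42), so p = 9/46 ≈ 0.195652.
d = −(3/4) ln(1 − 4p/3) = −0.75 ln(1 − 0.260869) = −0.75 ln(0.739131)
  = −0.75 × (-0.302280) = 0.226710 substitutions/site.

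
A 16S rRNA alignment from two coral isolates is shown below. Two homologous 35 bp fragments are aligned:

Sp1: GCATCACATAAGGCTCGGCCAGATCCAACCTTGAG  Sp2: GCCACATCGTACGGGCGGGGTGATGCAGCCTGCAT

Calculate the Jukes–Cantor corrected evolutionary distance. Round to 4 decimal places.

0.7823

The sequences differ at 17 of 35 sites, so p = 17/35 ≈ 0.485714.
d = −(3/4) ln(1 − 4p/3) = −0.75 ln(1 − 0.647619) = −0.75 ln(0.352381)
  = −0.75 × (-1.043042) = 0.782282 substitutions/site.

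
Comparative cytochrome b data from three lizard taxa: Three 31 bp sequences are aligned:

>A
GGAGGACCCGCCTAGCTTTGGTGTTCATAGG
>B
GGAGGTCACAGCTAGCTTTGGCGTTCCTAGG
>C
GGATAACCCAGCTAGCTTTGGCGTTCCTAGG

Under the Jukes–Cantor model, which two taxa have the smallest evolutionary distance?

A–B: 6/31 differ, p = 0.194, d = 0.224.
A–C: 6/31 differ, p = 0.194, d = 0.224.
B–C: 4/31 differ, p = 0.129, d = 0.142.
The smallest distance is between B and C.

B and C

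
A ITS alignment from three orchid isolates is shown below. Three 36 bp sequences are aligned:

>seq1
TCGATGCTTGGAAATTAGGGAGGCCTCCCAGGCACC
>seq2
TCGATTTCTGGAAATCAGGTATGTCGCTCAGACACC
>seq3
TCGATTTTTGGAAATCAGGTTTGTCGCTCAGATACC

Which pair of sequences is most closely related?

seq1–seq2: 10/36 differ, p = 0.278, d = 0.347.
seq1–seq3: 11/36 differ, p = 0.306, d = 0.392.
seq2–seq3: 3/36 differ, p = 0.083, d = 0.088.
The smallest distance is between seq2 and seq3.

seq2 and seq3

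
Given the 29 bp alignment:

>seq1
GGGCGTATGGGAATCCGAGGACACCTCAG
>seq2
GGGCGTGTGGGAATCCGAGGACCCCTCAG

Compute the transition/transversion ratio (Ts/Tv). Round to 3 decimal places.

1.000

Transitions are A↔G and C↔T; transversions are all other mismatches.
Transitions: 1. Transversions: 1.
R = 1/1 = 1.000.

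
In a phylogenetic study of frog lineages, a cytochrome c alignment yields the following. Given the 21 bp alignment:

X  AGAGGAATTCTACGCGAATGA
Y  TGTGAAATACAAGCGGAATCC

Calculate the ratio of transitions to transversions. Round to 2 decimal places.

0.11

Transitions are A↔G and C↔T; transversions are all other mismatches.
Transitions: 1. Transversions: 9.
R = 1/9 = 0.111111… ≈ 0.11 (to 2 d.p.).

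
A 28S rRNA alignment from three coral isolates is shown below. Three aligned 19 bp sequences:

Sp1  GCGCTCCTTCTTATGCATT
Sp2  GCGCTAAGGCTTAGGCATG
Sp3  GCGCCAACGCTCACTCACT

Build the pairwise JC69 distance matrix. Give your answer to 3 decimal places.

d(Sp1,Sp2) = 0.410, d(Sp1,Sp3) = 0.749, d(Sp2,Sp3) = 0.507

Sp1–Sp2: 6/19 sites differ → p ≈ 0.315789, d = −0.75 ln(1 − 0.421052) = 0.409907 ≈ 0.410.
Sp1–Sp3: 9/19 sites differ → p ≈ 0.473684, d = −0.75 ln(1 − 0.631579) = 0.748897 ≈ 0.749.
Sp2–Sp3: 7/19 sites differ → p ≈ 0.368421, d = −0.75 ln(1 − 0.491228) = 0.506816 ≈ 0.507.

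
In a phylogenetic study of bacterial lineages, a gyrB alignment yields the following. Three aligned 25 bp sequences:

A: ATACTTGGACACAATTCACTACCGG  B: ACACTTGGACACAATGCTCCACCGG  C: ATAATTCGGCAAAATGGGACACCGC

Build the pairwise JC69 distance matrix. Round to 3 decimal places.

d(A,B) = 0.180, d(A,C) = 0.572, d(B,C) = 0.490

A–B: 4/25 sites differ → p = 0.16, d = −0.75 ln(1 − 0.213333) = 0.179963 ≈ 0.180.
A–C: 10/25 sites differ → p = 0.4, d = −0.75 ln(1 − 0.533333) = 0.571605 ≈ 0.572.
B–C: 9/25 sites differ → p = 0.36, d = −0.75 ln(1 − 0.48) = 0.490445 ≈ 0.490.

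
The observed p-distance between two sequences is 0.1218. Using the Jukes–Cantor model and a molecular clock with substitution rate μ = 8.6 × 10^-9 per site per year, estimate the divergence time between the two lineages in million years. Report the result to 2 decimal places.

d = −(3/4) ln(1 − 4p/3) = −0.75 ln(1 − 0.1624) = −0.75 ln(0.8376)
  = −0.75 × (-0.177215) = 0.132911 substitutions/site.
Under a molecular clock d = 2μt, so t = d/(2μ) = 0.132911 / (2 × 8.6 × 10^-9) = 7.73 million years.

7.73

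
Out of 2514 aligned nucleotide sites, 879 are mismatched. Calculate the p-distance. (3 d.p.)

0.350

p = 879/2514 = 0.349642… ≈ 0.350 (to 3 d.p.).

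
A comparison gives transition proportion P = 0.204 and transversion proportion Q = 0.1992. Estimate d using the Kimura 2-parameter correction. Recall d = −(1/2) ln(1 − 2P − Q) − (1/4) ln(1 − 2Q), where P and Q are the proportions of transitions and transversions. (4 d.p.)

Under the Kimura two-parameter model, d = −½ ln(1 − 2P − Q) − ¼ ln(1 − 2Q).
1 − 2P − Q = 0.3928, giving −½ ln(0.3928) = 0.467227.
1 − 2Q = 0.6016, giving −¼ ln(0.6016) = 0.127041.
d = 0.467227 + 0.127041 = 0.594268.

0.5943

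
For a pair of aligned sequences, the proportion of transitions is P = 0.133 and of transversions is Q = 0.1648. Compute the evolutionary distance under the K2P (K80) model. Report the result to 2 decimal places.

0.38

Under the Kimura two-parameter model, d = −½ ln(1 − 2P − Q) − ¼ ln(1 − 2Q).
1 − 2P − Q = 0.5692, giving −½ ln(0.5692) = 0.281762.
1 − 2Q = 0.6704, giving −¼ ln(0.6704) = 0.099970.
d = 0.281762 + 0.099970 = 0.381732.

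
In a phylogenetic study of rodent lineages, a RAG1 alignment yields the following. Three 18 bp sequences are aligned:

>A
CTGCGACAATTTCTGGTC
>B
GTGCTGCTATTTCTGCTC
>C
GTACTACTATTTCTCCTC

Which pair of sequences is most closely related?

B and C

A–B: 5/18 differ, p = 0.278, d = 0.347.
A–C: 6/18 differ, p = 0.333, d = 0.441.
B–C: 3/18 differ, p = 0.167, d = 0.188.
The smallest distance is between B and C.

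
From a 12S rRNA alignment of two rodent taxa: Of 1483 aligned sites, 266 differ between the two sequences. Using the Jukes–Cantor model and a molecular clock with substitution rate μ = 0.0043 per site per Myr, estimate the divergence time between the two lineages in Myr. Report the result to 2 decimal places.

23.84

p = 266/1483 ≈ 0.179366.
d = −(3/4) ln(1 − 4p/3) = −0.75 ln(1 − 0.239155) = −0.75 ln(0.760845)
  = −0.75 × (-0.273326) = 0.204995 substitutions/site.
Under a molecular clock d = 2μt, so t = d/(2μ) = 0.204995 / (2 × 0.0043) = 23.84 Myr.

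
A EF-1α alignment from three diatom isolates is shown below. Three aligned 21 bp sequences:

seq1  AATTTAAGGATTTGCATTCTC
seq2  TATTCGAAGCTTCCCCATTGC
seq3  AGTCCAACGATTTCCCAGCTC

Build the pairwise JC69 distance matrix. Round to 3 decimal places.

seq1–seq2: 11/21 sites differ → p ≈ 0.52381, d = −0.75 ln(1 − 0.698413) = 0.899023 ≈ 0.899.
seq1–seq3: 8/21 sites differ → p ≈ 0.380952, d = −0.75 ln(1 − 0.507936) = 0.531860 ≈ 0.532.
seq2–seq3: 10/21 sites differ → p ≈ 0.47619, d = −0.75 ln(1 − 0.63492) = 0.755729 ≈ 0.756.

d(seq1,seq2) = 0.899, d(seq1,seq3) = 0.532, d(seq2,seq3) = 0.756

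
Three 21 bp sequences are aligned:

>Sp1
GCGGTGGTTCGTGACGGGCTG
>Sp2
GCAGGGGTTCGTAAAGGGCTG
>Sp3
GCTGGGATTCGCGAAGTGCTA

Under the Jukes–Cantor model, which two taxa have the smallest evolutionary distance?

Sp1 and Sp2

Sp1–Sp2: 4/21 differ, p = 0.190, d = 0.220.
Sp1–Sp3: 7/21 differ, p = 0.333, d = 0.441.
Sp2–Sp3: 6/21 differ, p = 0.286, d = 0.360.
The smallest distance is between Sp1 and Sp2.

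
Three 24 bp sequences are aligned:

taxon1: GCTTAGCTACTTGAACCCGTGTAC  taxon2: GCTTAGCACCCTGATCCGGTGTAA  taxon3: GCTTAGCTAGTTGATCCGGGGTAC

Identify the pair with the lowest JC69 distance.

taxon1–taxon2: 6/24 differ, p = 0.250, d = 0.304.
taxon1–taxon3: 4/24 differ, p = 0.167, d = 0.188.
taxon2–taxon3: 6/24 differ, p = 0.250, d = 0.304.
The smallest distance is between taxon1 and taxon3.

taxon1 and taxon3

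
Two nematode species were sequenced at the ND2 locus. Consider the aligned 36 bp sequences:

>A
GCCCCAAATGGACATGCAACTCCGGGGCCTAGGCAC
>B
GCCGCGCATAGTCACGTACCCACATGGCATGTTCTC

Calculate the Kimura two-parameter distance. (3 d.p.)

Of 36 sites, 7 differences are transitions and 10 are transversions, so P = 7/36 ≈ 0.194444 and Q = 10/36 ≈ 0.277778.
Under the Kimura two-parameter model, d = −½ ln(1 − 2P − Q) − ¼ ln(1 − 2Q).
1 − 2P − Q = 0.333334, giving −½ ln(0.333334) = 0.549305.
1 − 2Q = 0.444444, giving −¼ ln(0.444444) = 0.202733.
d = 0.549305 + 0.202733 = 0.752038.

0.752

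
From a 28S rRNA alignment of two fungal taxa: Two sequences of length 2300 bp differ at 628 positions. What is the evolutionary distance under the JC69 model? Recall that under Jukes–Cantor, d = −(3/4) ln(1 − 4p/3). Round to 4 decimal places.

0.3395

p = 628/2300 ≈ 0.273043.
d = −(3/4) ln(1 − 4p/3) = −0.75 ln(1 − 0.364057) = −0.75 ln(0.635943)
  = −0.75 × (-0.452646) = 0.339485 substitutions/site.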